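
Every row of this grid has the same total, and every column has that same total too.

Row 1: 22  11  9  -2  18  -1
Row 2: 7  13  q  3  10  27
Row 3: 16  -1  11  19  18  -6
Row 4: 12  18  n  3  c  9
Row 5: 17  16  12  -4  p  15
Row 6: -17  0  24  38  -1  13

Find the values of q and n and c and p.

q = -3, n = 4, c = 11, p = 1

Rows 1 and 3 both sum to 57, so that's the common total.
Row 5 has 17 + 16 + 12 − 4 + 15 = 56; the blank must be 57 − 56 = 1.
Row 2 has 7 + 13 + 3 + 10 + 27 = 60; the blank must be 57 − 60 = -3.
Column 3 has 9 − 3 + 11 + 12 + 24 = 53; the blank must be 57 − 53 = 4.
Row 4 has 12 + 18 + 4 + 3 + 9 = 46; the blank must be 57 − 46 = 11.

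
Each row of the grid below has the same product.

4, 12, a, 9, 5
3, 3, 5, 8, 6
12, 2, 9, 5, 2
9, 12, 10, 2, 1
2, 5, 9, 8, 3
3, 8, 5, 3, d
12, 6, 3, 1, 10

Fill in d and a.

Rows 3 and 4 each multiply to 2160, so every row has product 2160.
Row 6: 3×8×5×3 = 360, so the missing entry is 2160 ÷ 360 = 6.
Row 1: 4×12×9×5 = 2160, so the missing entry is 2160 ÷ 2160 = 1.

d = 6, a = 1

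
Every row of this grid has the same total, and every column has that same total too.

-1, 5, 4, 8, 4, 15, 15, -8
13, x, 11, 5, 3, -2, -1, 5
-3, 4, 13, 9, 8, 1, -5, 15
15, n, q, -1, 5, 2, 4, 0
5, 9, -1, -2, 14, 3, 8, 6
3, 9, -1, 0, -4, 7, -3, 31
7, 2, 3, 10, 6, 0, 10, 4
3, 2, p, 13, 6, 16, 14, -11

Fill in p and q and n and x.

Rows 1 and 3 both sum to 42, so that's the common total.
Row 8: 3 + 2 + 13 + 6 + 16 + 14 − 11 = 43, so its missing entry is 42 − 43 = -1.
Column 3: 4 + 11 + 13 − 1 − 1 + 3 − 1 = 28, so its missing entry is 42 − 28 = 14.
Row 4: 15 + 14 − 1 + 5 + 2 + 4 + 0 = 39, so its missing entry is 42 − 39 = 3.
Row 2: 13 + 11 + 5 + 3 − 2 − 1 + 5 = 34, so its missing entry is 42 − 34 = 8.

p = -1, q = 14, n = 3, x = 8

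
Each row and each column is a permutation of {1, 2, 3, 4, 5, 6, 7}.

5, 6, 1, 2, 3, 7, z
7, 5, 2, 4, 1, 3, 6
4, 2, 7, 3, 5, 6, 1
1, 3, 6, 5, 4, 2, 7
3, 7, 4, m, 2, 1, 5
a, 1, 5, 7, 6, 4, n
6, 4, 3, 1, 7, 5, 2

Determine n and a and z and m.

n = 3, a = 2, z = 4, m = 6

Cell (6,1): column 1 already has {1, 3, 4, 5, 6, 7} → 2.
For row 6, column 7: row 6 already has {1, 2, 4, 5, 6, 7}; that leaves 3.
At (row 1, col 7): row 1 already has {1, 2, 3, 5, 6, 7}, so the value is 4.
At (row 5, col 4): row 5 already has {1, 2, 3, 4, 5, 7}, so the value is 6.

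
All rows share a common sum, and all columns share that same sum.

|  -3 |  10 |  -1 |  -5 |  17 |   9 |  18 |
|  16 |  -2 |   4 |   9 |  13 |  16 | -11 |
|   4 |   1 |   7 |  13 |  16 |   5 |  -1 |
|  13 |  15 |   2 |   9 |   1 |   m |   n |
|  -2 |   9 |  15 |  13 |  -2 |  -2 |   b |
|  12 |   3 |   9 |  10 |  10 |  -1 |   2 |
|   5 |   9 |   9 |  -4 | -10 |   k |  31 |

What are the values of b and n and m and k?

Rows 1 and 2 both sum to 45, so that's the common total.
Row 5: -2 + 9 + 15 + 13 − 2 − 2 = 31, so its missing entry is 45 − 31 = 14.
Row 7: 5 + 9 + 9 − 4 − 10 + 31 = 40, so its missing entry is 45 − 40 = 5.
Column 6: 9 + 16 + 5 − 2 − 1 + 5 = 32, so its missing entry is 45 − 32 = 13.
Row 4: 13 + 15 + 2 + 9 + 1 + 13 = 53, so its missing entry is 45 − 53 = -8.

b = 14, n = -8, m = 13, k = 5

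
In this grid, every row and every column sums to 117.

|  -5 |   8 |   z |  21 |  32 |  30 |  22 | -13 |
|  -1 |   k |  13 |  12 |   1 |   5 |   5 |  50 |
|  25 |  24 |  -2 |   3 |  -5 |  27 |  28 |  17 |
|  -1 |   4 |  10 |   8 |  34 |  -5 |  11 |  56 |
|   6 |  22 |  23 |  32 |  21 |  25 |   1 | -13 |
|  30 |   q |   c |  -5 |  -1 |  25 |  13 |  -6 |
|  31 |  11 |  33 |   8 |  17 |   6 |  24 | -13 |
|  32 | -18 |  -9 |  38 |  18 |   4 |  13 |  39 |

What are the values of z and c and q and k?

The known cells in row 2 total 85, leaving 117 − 85 = 32 for the blank.
The known cells in row 1 total 95, leaving 117 − 95 = 22 for the blank.
The known cells in column 2 total 83, leaving 117 − 83 = 34 for the blank.
The known cells in row 6 total 90, leaving 117 − 90 = 27 for the blank.

z = 22, c = 27, q = 34, k = 32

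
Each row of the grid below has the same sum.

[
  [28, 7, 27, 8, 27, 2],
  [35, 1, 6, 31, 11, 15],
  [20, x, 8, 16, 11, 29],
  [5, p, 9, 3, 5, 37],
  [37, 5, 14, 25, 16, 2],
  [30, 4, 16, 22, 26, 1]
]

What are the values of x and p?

Rows 1 and 2 both add up to 99, so every row sums to 99.
Row 3: 20 + 8 + 16 + 11 + 29 = 84, so the missing entry is 99 − 84 = 15.
Row 4: 5 + 9 + 3 + 5 + 37 = 59, so the missing entry is 99 − 59 = 40.

x = 15, p = 40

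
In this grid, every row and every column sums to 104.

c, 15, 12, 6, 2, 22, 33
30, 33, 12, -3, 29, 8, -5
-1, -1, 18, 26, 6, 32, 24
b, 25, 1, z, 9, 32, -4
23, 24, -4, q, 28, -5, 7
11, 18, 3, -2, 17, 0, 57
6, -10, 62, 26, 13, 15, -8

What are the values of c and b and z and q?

c = 14, b = 21, z = 20, q = 31

Row 5 has 23 + 24 − 4 + 28 − 5 + 7 = 73; the blank must be 104 − 73 = 31.
Column 4 has 6 − 3 + 26 + 31 − 2 + 26 = 84; the blank must be 104 − 84 = 20.
Row 4 has 25 + 1 + 20 + 9 + 32 − 4 = 83; the blank must be 104 − 83 = 21.
Row 1 has 15 + 12 + 6 + 2 + 22 + 33 = 90; the blank must be 104 − 90 = 14.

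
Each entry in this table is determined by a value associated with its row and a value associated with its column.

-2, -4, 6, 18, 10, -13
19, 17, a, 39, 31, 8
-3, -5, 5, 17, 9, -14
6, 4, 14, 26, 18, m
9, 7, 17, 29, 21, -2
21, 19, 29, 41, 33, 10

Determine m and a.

m = -5, a = 27

The difference between any two rows is the same in every column — this is an addition table with the headers hidden.
Row 4 minus row 1 is 6 − (-2) = 8, so its entry in column 6 is -13 + 8 = -5.
Row 2 minus row 1 is 19 − (-2) = 21, so its entry in column 3 is 6 + 21 = 27.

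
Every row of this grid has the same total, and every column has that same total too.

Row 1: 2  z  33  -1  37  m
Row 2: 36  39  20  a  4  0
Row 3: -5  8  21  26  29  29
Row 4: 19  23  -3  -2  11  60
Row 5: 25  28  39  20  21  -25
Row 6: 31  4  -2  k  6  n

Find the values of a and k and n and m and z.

a = 9, k = 56, n = 13, m = 31, z = 6

Rows 3 and 4 both sum to 108, so that's the common total.
Column 2 has 39 + 8 + 23 + 28 + 4 = 102; the blank must be 108 − 102 = 6.
Row 1 has 2 + 6 + 33 − 1 + 37 = 77; the blank must be 108 − 77 = 31.
Column 6 has 31 + 0 + 29 + 60 − 25 = 95; the blank must be 108 − 95 = 13.
Row 6 has 31 + 4 − 2 + 6 + 13 = 52; the blank must be 108 − 52 = 56.
Row 2 has 36 + 39 + 20 + 4 + 0 = 99; the blank must be 108 − 99 = 9.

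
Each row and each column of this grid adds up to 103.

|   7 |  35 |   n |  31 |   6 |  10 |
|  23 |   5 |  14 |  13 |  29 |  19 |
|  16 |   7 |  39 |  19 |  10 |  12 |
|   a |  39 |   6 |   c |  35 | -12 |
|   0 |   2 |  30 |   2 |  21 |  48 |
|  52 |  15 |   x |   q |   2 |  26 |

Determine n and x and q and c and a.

Column 1: 7 + 23 + 16 + 0 + 52 = 98, so its missing entry is 103 − 98 = 5.
Row 1: 7 + 35 + 31 + 6 + 10 = 89, so its missing entry is 103 − 89 = 14.
Row 4: 5 + 39 + 6 + 35 − 12 = 73, so its missing entry is 103 − 73 = 30.
Column 4: 31 + 13 + 19 + 30 + 2 = 95, so its missing entry is 103 − 95 = 8.
Row 6: 52 + 15 + 8 + 2 + 26 = 103, so its missing entry is 103 − 103 = 0.

n = 14, x = 0, q = 8, c = 30, a = 5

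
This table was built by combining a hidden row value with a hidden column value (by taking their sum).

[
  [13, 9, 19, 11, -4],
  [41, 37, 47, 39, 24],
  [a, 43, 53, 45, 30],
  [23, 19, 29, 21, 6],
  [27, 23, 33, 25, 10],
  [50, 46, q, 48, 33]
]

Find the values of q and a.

q = 56, a = 47

The difference between any two rows is the same in every column — this is an addition table with the headers hidden.
Row 6 minus row 1 is 33 − (-4) = 37, so its entry in column 3 is 19 + 37 = 56.
Row 3 minus row 1 is 30 − (-4) = 34, so its entry in column 1 is 13 + 34 = 47.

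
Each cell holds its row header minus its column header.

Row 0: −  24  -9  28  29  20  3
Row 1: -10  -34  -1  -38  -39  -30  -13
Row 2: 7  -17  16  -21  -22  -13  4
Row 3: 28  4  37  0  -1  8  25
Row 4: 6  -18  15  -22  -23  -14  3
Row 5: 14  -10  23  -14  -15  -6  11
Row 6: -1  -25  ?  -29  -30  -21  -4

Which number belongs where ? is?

-1 − (-9) = 8.

8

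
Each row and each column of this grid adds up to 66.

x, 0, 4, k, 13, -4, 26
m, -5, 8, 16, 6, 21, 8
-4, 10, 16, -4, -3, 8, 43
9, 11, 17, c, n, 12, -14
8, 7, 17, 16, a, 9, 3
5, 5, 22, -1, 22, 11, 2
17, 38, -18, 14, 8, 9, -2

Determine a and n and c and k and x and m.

a = 6, n = 14, c = 17, k = 8, x = 19, m = 12

The known cells in row 5 total 60, leaving 66 − 60 = 6 for the blank.
The known cells in column 5 total 52, leaving 66 − 52 = 14 for the blank.
The known cells in row 4 total 49, leaving 66 − 49 = 17 for the blank.
The known cells in column 4 total 58, leaving 66 − 58 = 8 for the blank.
The known cells in row 1 total 47, leaving 66 − 47 = 19 for the blank.
The known cells in row 2 total 54, leaving 66 − 54 = 12 for the blank.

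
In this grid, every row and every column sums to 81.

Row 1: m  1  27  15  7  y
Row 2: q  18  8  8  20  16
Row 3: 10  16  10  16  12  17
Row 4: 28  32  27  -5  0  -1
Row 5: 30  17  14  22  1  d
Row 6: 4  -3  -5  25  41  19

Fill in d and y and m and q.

d = -3, y = 33, m = -2, q = 11

Row 2 has 18 + 8 + 8 + 20 + 16 = 70; the blank must be 81 − 70 = 11.
Row 5 has 30 + 17 + 14 + 22 + 1 = 84; the blank must be 81 − 84 = -3.
Column 6 has 16 + 17 − 1 − 3 + 19 = 48; the blank must be 81 − 48 = 33.
Row 1 has 1 + 27 + 15 + 7 + 33 = 83; the blank must be 81 − 83 = -2.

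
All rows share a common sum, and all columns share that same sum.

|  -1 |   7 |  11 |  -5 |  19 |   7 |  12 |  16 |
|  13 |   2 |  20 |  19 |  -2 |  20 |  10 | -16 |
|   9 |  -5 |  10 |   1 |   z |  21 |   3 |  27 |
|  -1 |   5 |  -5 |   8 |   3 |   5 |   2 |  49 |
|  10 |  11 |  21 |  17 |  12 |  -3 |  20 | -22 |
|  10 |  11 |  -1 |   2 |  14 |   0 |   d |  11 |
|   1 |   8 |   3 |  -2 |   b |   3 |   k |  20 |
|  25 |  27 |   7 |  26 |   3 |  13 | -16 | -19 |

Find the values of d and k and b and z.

Rows 1 and 2 both sum to 66, so that's the common total.
Row 3: 9 − 5 + 10 + 1 + 21 + 3 + 27 = 66, so its missing entry is 66 − 66 = 0.
Column 5: 19 − 2 + 0 + 3 + 12 + 14 + 3 = 49, so its missing entry is 66 − 49 = 17.
Row 7: 1 + 8 + 3 − 2 + 17 + 3 + 20 = 50, so its missing entry is 66 − 50 = 16.
Row 6: 10 + 11 − 1 + 2 + 14 + 0 + 11 = 47, so its missing entry is 66 − 47 = 19.

d = 19, k = 16, b = 17, z = 0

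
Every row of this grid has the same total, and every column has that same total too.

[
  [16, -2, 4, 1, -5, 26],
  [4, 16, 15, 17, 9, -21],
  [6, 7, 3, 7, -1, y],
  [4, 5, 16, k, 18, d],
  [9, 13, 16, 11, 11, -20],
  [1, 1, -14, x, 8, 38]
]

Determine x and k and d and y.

Rows 1 and 2 both sum to 40, so that's the common total.
Row 6: 1 + 1 − 14 + 8 + 38 = 34, so its missing entry is 40 − 34 = 6.
Column 4: 1 + 17 + 7 + 11 + 6 = 42, so its missing entry is 40 − 42 = -2.
Row 3: 6 + 7 + 3 + 7 − 1 = 22, so its missing entry is 40 − 22 = 18.
Row 4: 4 + 5 + 16 − 2 + 18 = 41, so its missing entry is 40 − 41 = -1.

x = 6, k = -2, d = -1, y = 18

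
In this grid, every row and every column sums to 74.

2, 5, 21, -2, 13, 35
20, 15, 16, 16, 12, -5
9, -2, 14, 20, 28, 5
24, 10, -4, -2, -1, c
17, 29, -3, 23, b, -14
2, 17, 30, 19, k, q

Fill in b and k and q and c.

Row 5 has 17 + 29 − 3 + 23 − 14 = 52; the blank must be 74 − 52 = 22.
Column 5 has 13 + 12 + 28 − 1 + 22 = 74; the blank must be 74 − 74 = 0.
Row 6 has 2 + 17 + 30 + 19 + 0 = 68; the blank must be 74 − 68 = 6.
Row 4 has 24 + 10 − 4 − 2 − 1 = 27; the blank must be 74 − 27 = 47.

b = 22, k = 0, q = 6, c = 47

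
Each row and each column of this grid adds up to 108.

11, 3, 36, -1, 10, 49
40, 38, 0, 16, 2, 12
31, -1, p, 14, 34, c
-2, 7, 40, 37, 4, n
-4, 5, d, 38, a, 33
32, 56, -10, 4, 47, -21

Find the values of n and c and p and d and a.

n = 22, c = 13, p = 17, d = 25, a = 11

Column 5 has 10 + 2 + 34 + 4 + 47 = 97; the blank must be 108 − 97 = 11.
Row 5 has -4 + 5 + 38 + 11 + 33 = 83; the blank must be 108 − 83 = 25.
Column 3 has 36 + 0 + 40 + 25 − 10 = 91; the blank must be 108 − 91 = 17.
Row 3 has 31 − 1 + 17 + 14 + 34 = 95; the blank must be 108 − 95 = 13.
Row 4 has -2 + 7 + 40 + 37 + 4 = 86; the blank must be 108 − 86 = 22.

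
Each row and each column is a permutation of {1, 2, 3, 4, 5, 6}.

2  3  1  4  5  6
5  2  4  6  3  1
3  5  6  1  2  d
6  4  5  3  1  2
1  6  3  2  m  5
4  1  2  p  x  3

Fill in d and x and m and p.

At (row 5, col 5): row 5 already has {1, 2, 3, 5, 6}, so the value is 4.
Cell (6,4): column 4 already has {1, 2, 3, 4, 6} → 5.
At (row 6, col 5): row 6 already has {1, 2, 3, 4, 5}, so the value is 6.
At (row 3, col 6): row 3 already has {1, 2, 3, 5, 6}, so the value is 4.

d = 4, x = 6, m = 4, p = 5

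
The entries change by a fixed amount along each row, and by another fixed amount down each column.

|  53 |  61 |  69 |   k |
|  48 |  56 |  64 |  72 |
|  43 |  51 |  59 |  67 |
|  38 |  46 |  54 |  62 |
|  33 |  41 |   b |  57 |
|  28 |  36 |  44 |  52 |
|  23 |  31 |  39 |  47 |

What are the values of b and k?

Along each row the entries change by 8 per step; down each column they change by -5.
Row 5: from 33 at column 1, stepping by 8 to column 3 gives 49.
Row 1: from 53 at column 1, stepping by 8 to column 4 gives 77.

b = 49, k = 77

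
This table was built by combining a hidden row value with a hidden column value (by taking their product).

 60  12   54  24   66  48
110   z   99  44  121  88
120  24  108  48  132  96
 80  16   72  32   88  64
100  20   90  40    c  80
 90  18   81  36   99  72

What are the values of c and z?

Each row is a constant multiple of every other row — this is a multiplication table with the headers hidden.
Row 5 is 90/54 = 5/3 times row 1, so its entry in column 5 is 66 × 5/3 = 110.
Row 2 is 99/54 = 11/6 times row 1, so its entry in column 2 is 12 × 11/6 = 22.

c = 110, z = 22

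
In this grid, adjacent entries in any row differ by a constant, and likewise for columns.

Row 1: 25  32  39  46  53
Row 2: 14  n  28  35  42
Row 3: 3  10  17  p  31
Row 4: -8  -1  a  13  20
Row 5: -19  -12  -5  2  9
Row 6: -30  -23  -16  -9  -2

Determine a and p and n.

a = 6, p = 24, n = 21

Along each row the entries change by 7 per step; down each column they change by -11.
Row 4: from -8 at column 1, stepping by 7 to column 3 gives 6.
Row 3: from 3 at column 1, stepping by 7 to column 4 gives 24.
Row 2: from 14 at column 1, stepping by 7 to column 2 gives 21.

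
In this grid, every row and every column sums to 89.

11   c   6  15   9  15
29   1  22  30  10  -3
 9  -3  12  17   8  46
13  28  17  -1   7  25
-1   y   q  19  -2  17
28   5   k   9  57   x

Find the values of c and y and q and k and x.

Row 1: 11 + 6 + 15 + 9 + 15 = 56, so its missing entry is 89 − 56 = 33.
Column 6: 15 − 3 + 46 + 25 + 17 = 100, so its missing entry is 89 − 100 = -11.
Column 2: 33 + 1 − 3 + 28 + 5 = 64, so its missing entry is 89 − 64 = 25.
Row 5: -1 + 25 + 19 − 2 + 17 = 58, so its missing entry is 89 − 58 = 31.
Row 6: 28 + 5 + 9 + 57 − 11 = 88, so its missing entry is 89 − 88 = 1.

c = 33, y = 25, q = 31, k = 1, x = -11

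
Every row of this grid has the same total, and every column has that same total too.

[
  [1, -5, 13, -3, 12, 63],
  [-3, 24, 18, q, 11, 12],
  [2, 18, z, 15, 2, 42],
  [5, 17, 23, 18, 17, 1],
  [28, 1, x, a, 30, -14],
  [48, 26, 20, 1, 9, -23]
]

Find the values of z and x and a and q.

Rows 1 and 4 both sum to 81, so that's the common total.
The known cells in row 2 total 62, leaving 81 − 62 = 19 for the blank.
The known cells in column 4 total 50, leaving 81 − 50 = 31 for the blank.
The known cells in row 5 total 76, leaving 81 − 76 = 5 for the blank.
The known cells in row 3 total 79, leaving 81 − 79 = 2 for the blank.

z = 2, x = 5, a = 31, q = 19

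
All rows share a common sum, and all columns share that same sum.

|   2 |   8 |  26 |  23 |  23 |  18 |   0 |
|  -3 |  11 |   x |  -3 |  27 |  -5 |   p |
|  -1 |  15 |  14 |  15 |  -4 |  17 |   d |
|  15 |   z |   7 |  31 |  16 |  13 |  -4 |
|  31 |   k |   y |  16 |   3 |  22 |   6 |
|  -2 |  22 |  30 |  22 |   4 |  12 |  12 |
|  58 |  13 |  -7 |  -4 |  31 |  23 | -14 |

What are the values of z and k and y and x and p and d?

z = 22, k = 9, y = 13, x = 17, p = 56, d = 44

Rows 1 and 6 both sum to 100, so that's the common total.
Row 4: 15 + 7 + 31 + 16 + 13 − 4 = 78, so its missing entry is 100 − 78 = 22.
Row 3: -1 + 15 + 14 + 15 − 4 + 17 = 56, so its missing entry is 100 − 56 = 44.
Column 7: 0 + 44 − 4 + 6 + 12 − 14 = 44, so its missing entry is 100 − 44 = 56.
Row 2: -3 + 11 − 3 + 27 − 5 + 56 = 83, so its missing entry is 100 − 83 = 17.
Column 3: 26 + 17 + 14 + 7 + 30 − 7 = 87, so its missing entry is 100 − 87 = 13.
Row 5: 31 + 13 + 16 + 3 + 22 + 6 = 91, so its missing entry is 100 − 91 = 9.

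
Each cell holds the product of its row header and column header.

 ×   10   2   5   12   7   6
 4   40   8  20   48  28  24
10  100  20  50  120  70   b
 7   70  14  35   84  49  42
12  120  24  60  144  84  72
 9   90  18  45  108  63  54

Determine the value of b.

60

10 × 6 = 60.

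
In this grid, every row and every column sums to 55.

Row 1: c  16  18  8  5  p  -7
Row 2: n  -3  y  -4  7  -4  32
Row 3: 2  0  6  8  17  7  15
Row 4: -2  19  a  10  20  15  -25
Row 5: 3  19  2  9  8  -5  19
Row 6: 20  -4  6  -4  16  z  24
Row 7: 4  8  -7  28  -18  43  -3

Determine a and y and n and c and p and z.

a = 18, y = 12, n = 15, c = 13, p = 2, z = -3

The known cells in row 6 total 58, leaving 55 − 58 = -3 for the blank.
The known cells in column 6 total 53, leaving 55 − 53 = 2 for the blank.
The known cells in row 1 total 42, leaving 55 − 42 = 13 for the blank.
The known cells in column 1 total 40, leaving 55 − 40 = 15 for the blank.
The known cells in row 2 total 43, leaving 55 − 43 = 12 for the blank.
The known cells in row 4 total 37, leaving 55 − 37 = 18 for the blank.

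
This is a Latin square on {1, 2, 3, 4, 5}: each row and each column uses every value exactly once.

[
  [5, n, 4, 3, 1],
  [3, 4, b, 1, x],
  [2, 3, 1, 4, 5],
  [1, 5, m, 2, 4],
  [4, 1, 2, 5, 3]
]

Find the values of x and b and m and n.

x = 2, b = 5, m = 3, n = 2

At (row 1, col 2): row 1 already has {1, 3, 4, 5}, so the value is 2.
At (row 4, col 3): row 4 already has {1, 2, 4, 5}, so the value is 3.
Cell (2,3): column 3 already has {1, 2, 3, 4} → 5.
For row 2, column 5: row 2 already has {1, 3, 4, 5}; that leaves 2.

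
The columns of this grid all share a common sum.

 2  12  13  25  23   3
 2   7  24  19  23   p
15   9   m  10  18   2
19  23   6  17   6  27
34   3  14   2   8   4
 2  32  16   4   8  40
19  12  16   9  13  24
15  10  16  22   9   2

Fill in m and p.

The complete columns each total 108.
Column 3 is missing 108 − 105 = 3 (since 13 + 24 + 6 + 14 + 16 + 16 + 16 = 105).
Column 6 is missing 108 − 102 = 6 (since 3 + 2 + 27 + 4 + 40 + 24 + 2 = 102).

m = 3, p = 6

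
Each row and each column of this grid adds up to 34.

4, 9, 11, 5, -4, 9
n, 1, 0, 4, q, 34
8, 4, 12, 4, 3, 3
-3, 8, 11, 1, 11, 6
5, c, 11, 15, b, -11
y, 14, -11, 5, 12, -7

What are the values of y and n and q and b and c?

y = 21, n = -1, q = -4, b = 16, c = -2

Row 6: 14 − 11 + 5 + 12 − 7 = 13, so its missing entry is 34 − 13 = 21.
Column 1: 4 + 8 − 3 + 5 + 21 = 35, so its missing entry is 34 − 35 = -1.
Row 2: -1 + 1 + 0 + 4 + 34 = 38, so its missing entry is 34 − 38 = -4.
Column 5: -4 − 4 + 3 + 11 + 12 = 18, so its missing entry is 34 − 18 = 16.
Row 5: 5 + 11 + 15 + 16 − 11 = 36, so its missing entry is 34 − 36 = -2.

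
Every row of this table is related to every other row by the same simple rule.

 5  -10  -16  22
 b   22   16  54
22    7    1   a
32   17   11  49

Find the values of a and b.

a = 39, b = 37

The difference between any two rows is the same in every column — this is an addition table with the headers hidden.
Row 3 minus row 1 is 1 − (-16) = 17, so its entry in column 4 is 22 + 17 = 39.
Row 2 minus row 1 is 16 − (-16) = 32, so its entry in column 1 is 5 + 32 = 37.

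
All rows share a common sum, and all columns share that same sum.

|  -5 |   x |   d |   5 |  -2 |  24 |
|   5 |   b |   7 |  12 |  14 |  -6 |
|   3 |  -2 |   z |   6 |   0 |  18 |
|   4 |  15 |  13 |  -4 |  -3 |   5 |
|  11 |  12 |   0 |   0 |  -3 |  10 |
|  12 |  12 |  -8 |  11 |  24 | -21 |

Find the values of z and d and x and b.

Rows 4 and 5 both sum to 30, so that's the common total.
The known cells in row 2 total 32, leaving 30 − 32 = -2 for the blank.
The known cells in column 2 total 35, leaving 30 − 35 = -5 for the blank.
The known cells in row 1 total 17, leaving 30 − 17 = 13 for the blank.
The known cells in row 3 total 25, leaving 30 − 25 = 5 for the blank.

z = 5, d = 13, x = -5, b = -2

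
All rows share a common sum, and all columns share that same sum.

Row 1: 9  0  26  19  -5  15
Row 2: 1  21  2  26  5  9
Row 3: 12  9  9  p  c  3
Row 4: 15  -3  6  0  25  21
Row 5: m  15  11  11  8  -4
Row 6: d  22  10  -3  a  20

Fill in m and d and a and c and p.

m = 23, d = 4, a = 11, c = 20, p = 11

Rows 1 and 2 both sum to 64, so that's the common total.
Row 5: 15 + 11 + 11 + 8 − 4 = 41, so its missing entry is 64 − 41 = 23.
Column 4: 19 + 26 + 0 + 11 − 3 = 53, so its missing entry is 64 − 53 = 11.
Row 3: 12 + 9 + 9 + 11 + 3 = 44, so its missing entry is 64 − 44 = 20.
Column 5: -5 + 5 + 20 + 25 + 8 = 53, so its missing entry is 64 − 53 = 11.
Row 6: 22 + 10 − 3 + 11 + 20 = 60, so its missing entry is 64 − 60 = 4.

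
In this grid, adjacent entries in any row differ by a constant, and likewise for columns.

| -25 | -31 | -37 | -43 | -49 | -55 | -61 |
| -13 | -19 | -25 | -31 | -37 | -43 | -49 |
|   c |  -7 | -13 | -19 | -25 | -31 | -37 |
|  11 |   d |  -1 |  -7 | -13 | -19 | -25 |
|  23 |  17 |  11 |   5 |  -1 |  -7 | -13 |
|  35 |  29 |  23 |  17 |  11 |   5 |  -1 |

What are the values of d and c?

Along each row the entries change by -6 per step; down each column they change by 12.
Row 4: from 11 at column 1, stepping by -6 to column 2 gives 5.
Row 3: from -7 at column 2, stepping by -6 to column 1 gives -1.

d = 5, c = -1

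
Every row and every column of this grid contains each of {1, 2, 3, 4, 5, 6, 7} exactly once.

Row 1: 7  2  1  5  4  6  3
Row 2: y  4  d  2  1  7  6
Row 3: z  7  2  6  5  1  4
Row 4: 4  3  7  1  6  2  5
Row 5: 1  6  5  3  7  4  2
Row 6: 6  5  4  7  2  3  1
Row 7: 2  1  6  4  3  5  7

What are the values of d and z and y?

At (row 2, col 3): column 3 already has {1, 2, 4, 5, 6, 7}, so the value is 3.
Cell (2,1): row 2 already has {1, 2, 3, 4, 6, 7} → 5.
At (row 3, col 1): row 3 already has {1, 2, 4, 5, 6, 7}, so the value is 3.

d = 3, z = 3, y = 5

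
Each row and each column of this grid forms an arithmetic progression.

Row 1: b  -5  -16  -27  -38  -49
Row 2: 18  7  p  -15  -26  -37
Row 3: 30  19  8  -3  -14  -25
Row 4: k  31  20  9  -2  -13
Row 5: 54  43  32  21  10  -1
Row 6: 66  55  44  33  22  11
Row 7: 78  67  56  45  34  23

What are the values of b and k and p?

b = 6, k = 42, p = -4

Along each row the entries change by -11 per step; down each column they change by 12.
Row 1: from -5 at column 2, stepping by -11 to column 1 gives 6.
Row 4: from 31 at column 2, stepping by -11 to column 1 gives 42.
Row 2: from 18 at column 1, stepping by -11 to column 3 gives -4.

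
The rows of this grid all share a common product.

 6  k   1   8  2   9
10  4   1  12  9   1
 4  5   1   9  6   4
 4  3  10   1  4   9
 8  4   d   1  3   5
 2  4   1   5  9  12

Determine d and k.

d = 9, k = 5

Rows 4 and 6 each multiply to 4320, so every row has product 4320.
Row 5: 8×4×1×3×5 = 480, so the missing entry is 4320 ÷ 480 = 9.
Row 1: 6×1×8×2×9 = 864, so the missing entry is 4320 ÷ 864 = 5.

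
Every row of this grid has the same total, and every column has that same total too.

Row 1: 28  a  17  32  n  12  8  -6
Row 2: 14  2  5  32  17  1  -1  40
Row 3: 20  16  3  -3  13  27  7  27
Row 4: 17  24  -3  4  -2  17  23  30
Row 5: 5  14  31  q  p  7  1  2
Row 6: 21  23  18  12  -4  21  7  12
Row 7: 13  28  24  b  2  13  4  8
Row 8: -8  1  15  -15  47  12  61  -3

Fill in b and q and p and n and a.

Rows 2 and 3 both sum to 110, so that's the common total.
Column 2: 2 + 16 + 24 + 14 + 23 + 28 + 1 = 108, so its missing entry is 110 − 108 = 2.
Row 1: 28 + 2 + 17 + 32 + 12 + 8 − 6 = 93, so its missing entry is 110 − 93 = 17.
Column 5: 17 + 17 + 13 − 2 − 4 + 2 + 47 = 90, so its missing entry is 110 − 90 = 20.
Row 5: 5 + 14 + 31 + 20 + 7 + 1 + 2 = 80, so its missing entry is 110 − 80 = 30.
Row 7: 13 + 28 + 24 + 2 + 13 + 4 + 8 = 92, so its missing entry is 110 − 92 = 18.

b = 18, q = 30, p = 20, n = 17, a = 2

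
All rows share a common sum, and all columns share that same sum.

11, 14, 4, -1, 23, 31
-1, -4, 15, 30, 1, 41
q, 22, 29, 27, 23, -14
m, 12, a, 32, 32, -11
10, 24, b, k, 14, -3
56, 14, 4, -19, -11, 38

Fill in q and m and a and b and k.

q = -5, m = 11, a = 6, b = 24, k = 13

Rows 1 and 2 both sum to 82, so that's the common total.
The known cells in column 4 total 69, leaving 82 − 69 = 13 for the blank.
The known cells in row 3 total 87, leaving 82 − 87 = -5 for the blank.
The known cells in row 5 total 58, leaving 82 − 58 = 24 for the blank.
The known cells in column 1 total 71, leaving 82 − 71 = 11 for the blank.
The known cells in row 4 total 76, leaving 82 − 76 = 6 for the blank.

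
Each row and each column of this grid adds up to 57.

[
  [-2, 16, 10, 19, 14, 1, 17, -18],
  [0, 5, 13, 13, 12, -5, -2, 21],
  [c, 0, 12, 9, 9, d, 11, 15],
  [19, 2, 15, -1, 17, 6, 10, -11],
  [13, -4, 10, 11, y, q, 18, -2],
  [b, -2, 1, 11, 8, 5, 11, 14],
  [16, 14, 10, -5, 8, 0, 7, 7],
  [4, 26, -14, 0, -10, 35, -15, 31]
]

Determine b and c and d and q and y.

b = 9, c = -2, d = 3, q = 12, y = -1

The known cells in column 5 total 58, leaving 57 − 58 = -1 for the blank.
The known cells in row 5 total 45, leaving 57 − 45 = 12 for the blank.
The known cells in row 6 total 48, leaving 57 − 48 = 9 for the blank.
The known cells in column 1 total 59, leaving 57 − 59 = -2 for the blank.
The known cells in row 3 total 54, leaving 57 − 54 = 3 for the blank.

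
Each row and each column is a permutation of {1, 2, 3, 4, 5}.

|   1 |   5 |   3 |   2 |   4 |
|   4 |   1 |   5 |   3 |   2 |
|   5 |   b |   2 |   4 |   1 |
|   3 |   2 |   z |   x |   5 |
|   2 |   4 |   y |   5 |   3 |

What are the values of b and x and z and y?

At (row 4, col 4): column 4 already has {2, 3, 4, 5}, so the value is 1.
For row 4, column 3: row 4 already has {1, 2, 3, 5}; that leaves 4.
At (row 3, col 2): row 3 already has {1, 2, 4, 5}, so the value is 3.
Cell (5,3): row 5 already has {2, 3, 4, 5} → 1.

b = 3, x = 1, z = 4, y = 1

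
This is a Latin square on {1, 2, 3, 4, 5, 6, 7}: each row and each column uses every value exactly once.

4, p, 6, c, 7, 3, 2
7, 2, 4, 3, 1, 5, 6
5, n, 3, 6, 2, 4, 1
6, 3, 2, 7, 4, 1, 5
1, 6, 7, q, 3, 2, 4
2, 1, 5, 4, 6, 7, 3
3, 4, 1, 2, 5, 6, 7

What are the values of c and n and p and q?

Cell (3,2): row 3 already has {1, 2, 3, 4, 5, 6} → 7.
Cell (1,2): column 2 already has {1, 2, 3, 4, 6, 7} → 5.
At (row 1, col 4): row 1 already has {2, 3, 4, 5, 6, 7}, so the value is 1.
Cell (5,4): row 5 already has {1, 2, 3, 4, 6, 7} → 5.

c = 1, n = 7, p = 5, q = 5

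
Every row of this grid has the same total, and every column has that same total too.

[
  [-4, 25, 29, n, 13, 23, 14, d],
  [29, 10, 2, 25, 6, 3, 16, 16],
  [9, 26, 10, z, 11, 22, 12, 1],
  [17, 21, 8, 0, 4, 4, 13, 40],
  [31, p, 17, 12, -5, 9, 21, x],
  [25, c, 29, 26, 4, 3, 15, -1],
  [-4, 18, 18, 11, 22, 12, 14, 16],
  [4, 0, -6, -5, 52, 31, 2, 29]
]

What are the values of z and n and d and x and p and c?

Rows 2 and 4 both sum to 107, so that's the common total.
Row 6 has 25 + 29 + 26 + 4 + 3 + 15 − 1 = 101; the blank must be 107 − 101 = 6.
Row 3 has 9 + 26 + 10 + 11 + 22 + 12 + 1 = 91; the blank must be 107 − 91 = 16.
Column 4 has 25 + 16 + 0 + 12 + 26 + 11 − 5 = 85; the blank must be 107 − 85 = 22.
Row 1 has -4 + 25 + 29 + 22 + 13 + 23 + 14 = 122; the blank must be 107 − 122 = -15.
Column 2 has 25 + 10 + 26 + 21 + 6 + 18 + 0 = 106; the blank must be 107 − 106 = 1.
Row 5 has 31 + 1 + 17 + 12 − 5 + 9 + 21 = 86; the blank must be 107 − 86 = 21.

z = 16, n = 22, d = -15, x = 21, p = 1, c = 6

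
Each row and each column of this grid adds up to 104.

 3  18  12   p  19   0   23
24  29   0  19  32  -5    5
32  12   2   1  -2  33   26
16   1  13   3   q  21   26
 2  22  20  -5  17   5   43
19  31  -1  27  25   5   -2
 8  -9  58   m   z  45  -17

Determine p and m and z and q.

p = 29, m = 30, z = -11, q = 24

Row 1: 3 + 18 + 12 + 19 + 0 + 23 = 75, so its missing entry is 104 − 75 = 29.
Row 4: 16 + 1 + 13 + 3 + 21 + 26 = 80, so its missing entry is 104 − 80 = 24.
Column 5: 19 + 32 − 2 + 24 + 17 + 25 = 115, so its missing entry is 104 − 115 = -11.
Row 7: 8 − 9 + 58 − 11 + 45 − 17 = 74, so its missing entry is 104 − 74 = 30.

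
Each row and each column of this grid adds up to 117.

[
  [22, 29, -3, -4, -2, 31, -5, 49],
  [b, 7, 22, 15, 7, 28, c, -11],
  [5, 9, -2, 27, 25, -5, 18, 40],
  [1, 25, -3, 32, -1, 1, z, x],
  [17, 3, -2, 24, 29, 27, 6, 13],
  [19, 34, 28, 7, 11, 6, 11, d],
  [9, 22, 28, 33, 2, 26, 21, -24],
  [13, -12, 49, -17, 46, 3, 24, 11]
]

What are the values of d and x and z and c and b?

d = 1, x = 38, z = 24, c = 18, b = 31

The known cells in row 6 total 116, leaving 117 − 116 = 1 for the blank.
The known cells in column 8 total 79, leaving 117 − 79 = 38 for the blank.
The known cells in row 4 total 93, leaving 117 − 93 = 24 for the blank.
The known cells in column 1 total 86, leaving 117 − 86 = 31 for the blank.
The known cells in row 2 total 99, leaving 117 − 99 = 18 for the blank.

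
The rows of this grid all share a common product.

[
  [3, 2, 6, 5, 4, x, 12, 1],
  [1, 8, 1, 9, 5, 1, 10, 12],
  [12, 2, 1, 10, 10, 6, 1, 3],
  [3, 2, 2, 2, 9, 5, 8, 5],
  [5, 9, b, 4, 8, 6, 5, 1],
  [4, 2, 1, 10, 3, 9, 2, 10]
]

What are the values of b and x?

Rows 4 and 6 each multiply to 43200, so every row has product 43200.
Row 5: 5×9×4×8×6×5×1 = 43200, so the missing entry is 43200 ÷ 43200 = 1.
Row 1: 3×2×6×5×4×12×1 = 8640, so the missing entry is 43200 ÷ 8640 = 5.

b = 1, x = 5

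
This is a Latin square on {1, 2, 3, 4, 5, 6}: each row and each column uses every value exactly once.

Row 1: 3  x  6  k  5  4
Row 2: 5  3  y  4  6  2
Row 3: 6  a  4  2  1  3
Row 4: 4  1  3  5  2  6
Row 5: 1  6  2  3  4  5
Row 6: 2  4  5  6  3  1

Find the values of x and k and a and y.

x = 2, k = 1, a = 5, y = 1

Cell (2,3): row 2 already has {2, 3, 4, 5, 6} → 1.
For row 3, column 2: row 3 already has {1, 2, 3, 4, 6}; that leaves 5.
At (row 1, col 2): column 2 already has {1, 3, 4, 5, 6}, so the value is 2.
Cell (1,4): row 1 already has {2, 3, 4, 5, 6} → 1.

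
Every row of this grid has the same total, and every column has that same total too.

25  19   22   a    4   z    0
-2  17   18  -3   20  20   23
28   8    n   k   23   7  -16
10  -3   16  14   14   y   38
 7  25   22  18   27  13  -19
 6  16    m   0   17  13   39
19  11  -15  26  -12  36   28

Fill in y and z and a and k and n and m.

Rows 2 and 5 both sum to 93, so that's the common total.
Row 4 has 10 − 3 + 16 + 14 + 14 + 38 = 89; the blank must be 93 − 89 = 4.
Column 6 has 20 + 7 + 4 + 13 + 13 + 36 = 93; the blank must be 93 − 93 = 0.
Row 1 has 25 + 19 + 22 + 4 + 0 + 0 = 70; the blank must be 93 − 70 = 23.
Column 4 has 23 − 3 + 14 + 18 + 0 + 26 = 78; the blank must be 93 − 78 = 15.
Row 3 has 28 + 8 + 15 + 23 + 7 − 16 = 65; the blank must be 93 − 65 = 28.
Row 6 has 6 + 16 + 0 + 17 + 13 + 39 = 91; the blank must be 93 − 91 = 2.

y = 4, z = 0, a = 23, k = 15, n = 28, m = 2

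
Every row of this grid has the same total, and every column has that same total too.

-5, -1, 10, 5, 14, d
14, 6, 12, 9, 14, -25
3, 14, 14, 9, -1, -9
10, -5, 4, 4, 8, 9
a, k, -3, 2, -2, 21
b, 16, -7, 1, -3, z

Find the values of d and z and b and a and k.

Rows 2 and 3 both sum to 30, so that's the common total.
Row 1 has -5 − 1 + 10 + 5 + 14 = 23; the blank must be 30 − 23 = 7.
Column 6 has 7 − 25 − 9 + 9 + 21 = 3; the blank must be 30 − 3 = 27.
Row 6 has 16 − 7 + 1 − 3 + 27 = 34; the blank must be 30 − 34 = -4.
Column 1 has -5 + 14 + 3 + 10 − 4 = 18; the blank must be 30 − 18 = 12.
Row 5 has 12 − 3 + 2 − 2 + 21 = 30; the blank must be 30 − 30 = 0.

d = 7, z = 27, b = -4, a = 12, k = 0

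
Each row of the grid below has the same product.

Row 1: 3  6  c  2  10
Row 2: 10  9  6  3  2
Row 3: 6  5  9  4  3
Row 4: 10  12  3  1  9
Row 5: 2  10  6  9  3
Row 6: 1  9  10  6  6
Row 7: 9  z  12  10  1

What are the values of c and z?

c = 9, z = 3

Rows 2 and 6 each multiply to 3240, so every row has product 3240.
Row 1: 3×6×2×10 = 360, so the missing entry is 3240 ÷ 360 = 9.
Row 7: 9×12×10×1 = 1080, so the missing entry is 3240 ÷ 1080 = 3.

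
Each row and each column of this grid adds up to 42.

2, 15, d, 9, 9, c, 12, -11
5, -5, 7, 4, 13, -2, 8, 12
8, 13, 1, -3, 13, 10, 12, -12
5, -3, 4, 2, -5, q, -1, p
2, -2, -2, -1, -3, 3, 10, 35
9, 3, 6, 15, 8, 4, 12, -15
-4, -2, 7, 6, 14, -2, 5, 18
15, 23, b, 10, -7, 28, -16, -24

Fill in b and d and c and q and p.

b = 13, d = 6, c = 0, q = 1, p = 39

Column 8 has -11 + 12 − 12 + 35 − 15 + 18 − 24 = 3; the blank must be 42 − 3 = 39.
Row 8 has 15 + 23 + 10 − 7 + 28 − 16 − 24 = 29; the blank must be 42 − 29 = 13.
Column 3 has 7 + 1 + 4 − 2 + 6 + 7 + 13 = 36; the blank must be 42 − 36 = 6.
Row 1 has 2 + 15 + 6 + 9 + 9 + 12 − 11 = 42; the blank must be 42 − 42 = 0.
Row 4 has 5 − 3 + 4 + 2 − 5 − 1 + 39 = 41; the blank must be 42 − 41 = 1.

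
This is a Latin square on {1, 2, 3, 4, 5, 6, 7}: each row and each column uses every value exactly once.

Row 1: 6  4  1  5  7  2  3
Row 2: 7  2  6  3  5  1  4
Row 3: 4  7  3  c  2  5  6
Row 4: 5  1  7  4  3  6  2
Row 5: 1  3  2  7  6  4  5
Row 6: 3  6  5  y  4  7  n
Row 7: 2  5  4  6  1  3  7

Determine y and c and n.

y = 2, c = 1, n = 1

For row 3, column 4: row 3 already has {2, 3, 4, 5, 6, 7}; that leaves 1.
Cell (6,4): column 4 already has {1, 3, 4, 5, 6, 7} → 2.
At (row 6, col 7): row 6 already has {2, 3, 4, 5, 6, 7}, so the value is 1.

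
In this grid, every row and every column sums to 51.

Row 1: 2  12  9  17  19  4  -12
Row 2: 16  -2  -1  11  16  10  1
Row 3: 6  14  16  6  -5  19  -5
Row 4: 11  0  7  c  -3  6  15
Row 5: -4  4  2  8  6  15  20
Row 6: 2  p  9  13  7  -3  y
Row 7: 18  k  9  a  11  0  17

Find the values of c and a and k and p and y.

Row 4: 11 + 0 + 7 − 3 + 6 + 15 = 36, so its missing entry is 51 − 36 = 15.
Column 7: -12 + 1 − 5 + 15 + 20 + 17 = 36, so its missing entry is 51 − 36 = 15.
Row 6: 2 + 9 + 13 + 7 − 3 + 15 = 43, so its missing entry is 51 − 43 = 8.
Column 2: 12 − 2 + 14 + 0 + 4 + 8 = 36, so its missing entry is 51 − 36 = 15.
Row 7: 18 + 15 + 9 + 11 + 0 + 17 = 70, so its missing entry is 51 − 70 = -19.

c = 15, a = -19, k = 15, p = 8, y = 15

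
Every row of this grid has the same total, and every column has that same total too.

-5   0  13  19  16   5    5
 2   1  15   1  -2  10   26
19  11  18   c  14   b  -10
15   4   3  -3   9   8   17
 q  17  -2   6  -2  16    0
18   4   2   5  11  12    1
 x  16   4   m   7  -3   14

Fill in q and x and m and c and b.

Rows 1 and 2 both sum to 53, so that's the common total.
The known cells in row 5 total 35, leaving 53 − 35 = 18 for the blank.
The known cells in column 6 total 48, leaving 53 − 48 = 5 for the blank.
The known cells in row 3 total 57, leaving 53 − 57 = -4 for the blank.
The known cells in column 1 total 67, leaving 53 − 67 = -14 for the blank.
The known cells in row 7 total 24, leaving 53 − 24 = 29 for the blank.

q = 18, x = -14, m = 29, c = -4, b = 5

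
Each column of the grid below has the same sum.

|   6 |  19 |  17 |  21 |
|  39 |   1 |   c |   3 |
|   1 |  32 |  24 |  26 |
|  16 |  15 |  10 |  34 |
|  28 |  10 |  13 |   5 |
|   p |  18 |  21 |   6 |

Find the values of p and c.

p = 5, c = 10

The complete columns each total 95.
Column 1 is missing 95 − 90 = 5 (since 6 + 39 + 1 + 16 + 28 = 90).
Column 3 is missing 95 − 85 = 10 (since 17 + 24 + 10 + 13 + 21 = 85).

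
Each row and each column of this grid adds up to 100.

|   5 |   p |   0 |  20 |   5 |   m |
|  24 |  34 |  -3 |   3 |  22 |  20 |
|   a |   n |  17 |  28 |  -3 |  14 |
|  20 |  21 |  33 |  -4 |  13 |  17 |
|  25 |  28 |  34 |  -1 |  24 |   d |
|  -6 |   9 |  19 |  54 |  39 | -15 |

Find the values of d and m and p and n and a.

Column 1: 5 + 24 + 20 + 25 − 6 = 68, so its missing entry is 100 − 68 = 32.
Row 3: 32 + 17 + 28 − 3 + 14 = 88, so its missing entry is 100 − 88 = 12.
Column 2: 34 + 12 + 21 + 28 + 9 = 104, so its missing entry is 100 − 104 = -4.
Row 5: 25 + 28 + 34 − 1 + 24 = 110, so its missing entry is 100 − 110 = -10.
Row 1: 5 − 4 + 0 + 20 + 5 = 26, so its missing entry is 100 − 26 = 74.

d = -10, m = 74, p = -4, n = 12, a = 32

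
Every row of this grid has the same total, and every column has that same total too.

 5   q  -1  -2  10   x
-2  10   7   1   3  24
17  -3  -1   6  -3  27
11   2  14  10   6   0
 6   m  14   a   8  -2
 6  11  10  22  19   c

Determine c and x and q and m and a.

Rows 2 and 3 both sum to 43, so that's the common total.
Row 6 has 6 + 11 + 10 + 22 + 19 = 68; the blank must be 43 − 68 = -25.
Column 4 has -2 + 1 + 6 + 10 + 22 = 37; the blank must be 43 − 37 = 6.
Column 6 has 24 + 27 + 0 − 2 − 25 = 24; the blank must be 43 − 24 = 19.
Row 1 has 5 − 1 − 2 + 10 + 19 = 31; the blank must be 43 − 31 = 12.
Row 5 has 6 + 14 + 6 + 8 − 2 = 32; the blank must be 43 − 32 = 11.

c = -25, x = 19, q = 12, m = 11, a = 6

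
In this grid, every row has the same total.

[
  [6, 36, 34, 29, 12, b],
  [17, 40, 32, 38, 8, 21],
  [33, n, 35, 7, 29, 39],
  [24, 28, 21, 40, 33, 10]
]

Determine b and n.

b = 39, n = 13

Row 2 sums to 156 and so does row 4; that's the common total.
In row 1 the known cells total 117, leaving 156 − 117 = 39.
In row 3 the known cells total 143, leaving 156 − 143 = 13.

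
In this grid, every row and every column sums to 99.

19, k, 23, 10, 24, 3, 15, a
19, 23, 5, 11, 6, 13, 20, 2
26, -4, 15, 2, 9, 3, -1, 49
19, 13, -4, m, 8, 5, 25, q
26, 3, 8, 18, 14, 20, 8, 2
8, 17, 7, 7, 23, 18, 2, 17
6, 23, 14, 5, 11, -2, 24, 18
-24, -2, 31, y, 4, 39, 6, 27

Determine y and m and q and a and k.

y = 18, m = 28, q = 5, a = -21, k = 26

Column 2: 23 − 4 + 13 + 3 + 17 + 23 − 2 = 73, so its missing entry is 99 − 73 = 26.
Row 1: 19 + 26 + 23 + 10 + 24 + 3 + 15 = 120, so its missing entry is 99 − 120 = -21.
Column 8: -21 + 2 + 49 + 2 + 17 + 18 + 27 = 94, so its missing entry is 99 − 94 = 5.
Row 8: -24 − 2 + 31 + 4 + 39 + 6 + 27 = 81, so its missing entry is 99 − 81 = 18.
Row 4: 19 + 13 − 4 + 8 + 5 + 25 + 5 = 71, so its missing entry is 99 − 71 = 28.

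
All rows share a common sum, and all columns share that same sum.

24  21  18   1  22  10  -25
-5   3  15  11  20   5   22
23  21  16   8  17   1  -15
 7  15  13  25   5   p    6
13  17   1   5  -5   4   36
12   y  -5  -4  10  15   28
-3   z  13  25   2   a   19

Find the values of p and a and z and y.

Rows 1 and 2 both sum to 71, so that's the common total.
Row 6 has 12 − 5 − 4 + 10 + 15 + 28 = 56; the blank must be 71 − 56 = 15.
Column 2 has 21 + 3 + 21 + 15 + 17 + 15 = 92; the blank must be 71 − 92 = -21.
Row 7 has -3 − 21 + 13 + 25 + 2 + 19 = 35; the blank must be 71 − 35 = 36.
Row 4 has 7 + 15 + 13 + 25 + 5 + 6 = 71; the blank must be 71 − 71 = 0.

p = 0, a = 36, z = -21, y = 15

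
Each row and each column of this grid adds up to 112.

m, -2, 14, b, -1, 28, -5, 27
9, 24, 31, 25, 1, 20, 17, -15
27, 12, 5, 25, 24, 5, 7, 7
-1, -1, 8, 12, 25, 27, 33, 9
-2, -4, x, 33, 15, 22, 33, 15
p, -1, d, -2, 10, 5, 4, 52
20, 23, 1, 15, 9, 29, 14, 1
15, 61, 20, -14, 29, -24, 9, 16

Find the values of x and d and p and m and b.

Column 4: 25 + 25 + 12 + 33 − 2 + 15 − 14 = 94, so its missing entry is 112 − 94 = 18.
Row 1: -2 + 14 + 18 − 1 + 28 − 5 + 27 = 79, so its missing entry is 112 − 79 = 33.
Row 5: -2 − 4 + 33 + 15 + 22 + 33 + 15 = 112, so its missing entry is 112 − 112 = 0.
Column 1: 33 + 9 + 27 − 1 − 2 + 20 + 15 = 101, so its missing entry is 112 − 101 = 11.
Row 6: 11 − 1 − 2 + 10 + 5 + 4 + 52 = 79, so its missing entry is 112 − 79 = 33.

x = 0, d = 33, p = 11, m = 33, b = 18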